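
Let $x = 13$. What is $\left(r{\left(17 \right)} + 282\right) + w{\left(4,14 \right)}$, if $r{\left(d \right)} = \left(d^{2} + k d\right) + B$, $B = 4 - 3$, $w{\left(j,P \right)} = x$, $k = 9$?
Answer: $738$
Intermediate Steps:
$w{\left(j,P \right)} = 13$
$B = 1$
$r{\left(d \right)} = 1 + d^{2} + 9 d$ ($r{\left(d \right)} = \left(d^{2} + 9 d\right) + 1 = 1 + d^{2} + 9 d$)
$\left(r{\left(17 \right)} + 282\right) + w{\left(4,14 \right)} = \left(\left(1 + 17^{2} + 9 \cdot 17\right) + 282\right) + 13 = \left(\left(1 + 289 + 153\right) + 282\right) + 13 = \left(443 + 282\right) + 13 = 725 + 13 = 738$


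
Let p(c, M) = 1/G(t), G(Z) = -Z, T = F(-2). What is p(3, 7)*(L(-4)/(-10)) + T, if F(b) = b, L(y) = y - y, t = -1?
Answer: -2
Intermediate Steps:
L(y) = 0
T = -2
p(c, M) = 1 (p(c, M) = 1/(-1*(-1)) = 1/1 = 1)
p(3, 7)*(L(-4)/(-10)) + T = 1*(0/(-10)) - 2 = 1*(0*(-⅒)) - 2 = 1*0 - 2 = 0 - 2 = -2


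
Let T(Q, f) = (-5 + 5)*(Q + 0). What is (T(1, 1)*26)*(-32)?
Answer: 0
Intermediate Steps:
T(Q, f) = 0 (T(Q, f) = 0*Q = 0)
(T(1, 1)*26)*(-32) = (0*26)*(-32) = 0*(-32) = 0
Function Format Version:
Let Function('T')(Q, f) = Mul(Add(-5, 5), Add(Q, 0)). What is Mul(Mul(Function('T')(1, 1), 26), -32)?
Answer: 0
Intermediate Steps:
Function('T')(Q, f) = 0 (Function('T')(Q, f) = Mul(0, Q) = 0)
Mul(Mul(Function('T')(1, 1), 26), -32) = Mul(Mul(0, 26), -32) = Mul(0, -32) = 0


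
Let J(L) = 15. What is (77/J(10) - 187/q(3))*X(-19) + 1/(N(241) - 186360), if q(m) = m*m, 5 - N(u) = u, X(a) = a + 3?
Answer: 2101817299/8396820 ≈ 250.31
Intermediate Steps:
X(a) = 3 + a
N(u) = 5 - u
q(m) = m²
(77/J(10) - 187/q(3))*X(-19) + 1/(N(241) - 186360) = (77/15 - 187/(3²))*(3 - 19) + 1/((5 - 1*241) - 186360) = (77*(1/15) - 187/9)*(-16) + 1/((5 - 241) - 186360) = (77/15 - 187*⅑)*(-16) + 1/(-236 - 186360) = (77/15 - 187/9)*(-16) + 1/(-186596) = -704/45*(-16) - 1/186596 = 11264/45 - 1/186596 = 2101817299/8396820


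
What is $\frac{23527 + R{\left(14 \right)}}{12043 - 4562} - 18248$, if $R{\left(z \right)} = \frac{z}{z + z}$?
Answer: $- \frac{272979521}{14962} \approx -18245.0$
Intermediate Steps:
$R{\left(z \right)} = \frac{1}{2}$ ($R{\left(z \right)} = \frac{z}{2 z} = \frac{1}{2 z} z = \frac{1}{2}$)
$\frac{23527 + R{\left(14 \right)}}{12043 - 4562} - 18248 = \frac{23527 + \frac{1}{2}}{12043 - 4562} - 18248 = \frac{47055}{2 \left(12043 - 4562\right)} - 18248 = \frac{47055}{2 \cdot 7481} - 18248 = \frac{47055}{2} \cdot \frac{1}{7481} - 18248 = \frac{47055}{14962} - 18248 = - \frac{272979521}{14962}$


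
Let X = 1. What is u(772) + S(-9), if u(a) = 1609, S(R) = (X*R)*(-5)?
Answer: 1654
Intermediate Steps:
S(R) = -5*R (S(R) = (1*R)*(-5) = R*(-5) = -5*R)
u(772) + S(-9) = 1609 - 5*(-9) = 1609 + 45 = 1654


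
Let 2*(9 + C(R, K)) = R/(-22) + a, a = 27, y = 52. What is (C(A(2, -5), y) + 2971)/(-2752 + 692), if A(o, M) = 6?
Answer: -32729/22660 ≈ -1.4444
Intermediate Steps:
C(R, K) = 9/2 - R/44 (C(R, K) = -9 + (R/(-22) + 27)/2 = -9 + (R*(-1/22) + 27)/2 = -9 + (-R/22 + 27)/2 = -9 + (27 - R/22)/2 = -9 + (27/2 - R/44) = 9/2 - R/44)
(C(A(2, -5), y) + 2971)/(-2752 + 692) = ((9/2 - 1/44*6) + 2971)/(-2752 + 692) = ((9/2 - 3/22) + 2971)/(-2060) = (48/11 + 2971)*(-1/2060) = (32729/11)*(-1/2060) = -32729/22660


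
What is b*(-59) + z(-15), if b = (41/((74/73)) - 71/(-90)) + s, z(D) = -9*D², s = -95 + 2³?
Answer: 1124116/1665 ≈ 675.14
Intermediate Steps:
s = -87 (s = -95 + 8 = -87)
b = -76199/1665 (b = (41/((74/73)) - 71/(-90)) - 87 = (41/((74*(1/73))) - 71*(-1/90)) - 87 = (41/(74/73) + 71/90) - 87 = (41*(73/74) + 71/90) - 87 = (2993/74 + 71/90) - 87 = 68656/1665 - 87 = -76199/1665 ≈ -45.765)
b*(-59) + z(-15) = -76199/1665*(-59) - 9*(-15)² = 4495741/1665 - 9*225 = 4495741/1665 - 2025 = 1124116/1665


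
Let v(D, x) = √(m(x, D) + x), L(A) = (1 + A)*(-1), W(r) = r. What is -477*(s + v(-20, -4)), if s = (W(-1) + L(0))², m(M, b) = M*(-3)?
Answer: -1908 - 954*√2 ≈ -3257.2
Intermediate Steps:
m(M, b) = -3*M
L(A) = -1 - A
v(D, x) = √2*√(-x) (v(D, x) = √(-3*x + x) = √(-2*x) = √2*√(-x))
s = 4 (s = (-1 + (-1 - 1*0))² = (-1 + (-1 + 0))² = (-1 - 1)² = (-2)² = 4)
-477*(s + v(-20, -4)) = -477*(4 + √2*√(-1*(-4))) = -477*(4 + √2*√4) = -477*(4 + √2*2) = -477*(4 + 2*√2) = -1908 - 954*√2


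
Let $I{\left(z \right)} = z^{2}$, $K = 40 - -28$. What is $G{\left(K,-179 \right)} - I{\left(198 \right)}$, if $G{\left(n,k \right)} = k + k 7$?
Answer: $-40636$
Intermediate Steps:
$K = 68$ ($K = 40 + 28 = 68$)
$G{\left(n,k \right)} = 8 k$ ($G{\left(n,k \right)} = k + 7 k = 8 k$)
$G{\left(K,-179 \right)} - I{\left(198 \right)} = 8 \left(-179\right) - 198^{2} = -1432 - 39204 = -40636$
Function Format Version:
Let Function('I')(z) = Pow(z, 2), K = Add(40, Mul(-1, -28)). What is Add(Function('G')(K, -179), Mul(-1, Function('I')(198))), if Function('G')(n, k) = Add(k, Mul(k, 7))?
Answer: -40636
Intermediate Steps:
K = 68 (K = Add(40, 28) = 68)
Function('G')(n, k) = Mul(8, k) (Function('G')(n, k) = Add(k, Mul(7, k)) = Mul(8, k))
Add(Function('G')(K, -179), Mul(-1, Function('I')(198))) = Add(Mul(8, -179), Mul(-1, Pow(198, 2))) = Add(-1432, Mul(-1, 39204)) = Add(-1432, -39204) = -40636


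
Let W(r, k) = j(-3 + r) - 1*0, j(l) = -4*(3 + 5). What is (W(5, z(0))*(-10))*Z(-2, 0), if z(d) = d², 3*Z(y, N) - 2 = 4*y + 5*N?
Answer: -640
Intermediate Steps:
Z(y, N) = ⅔ + 4*y/3 + 5*N/3 (Z(y, N) = ⅔ + (4*y + 5*N)/3 = ⅔ + (4*y/3 + 5*N/3) = ⅔ + 4*y/3 + 5*N/3)
j(l) = -32 (j(l) = -4*8 = -32)
W(r, k) = -32 (W(r, k) = -32 - 1*0 = -32 + 0 = -32)
(W(5, z(0))*(-10))*Z(-2, 0) = (-32*(-10))*(⅔ + (4/3)*(-2) + (5/3)*0) = 320*(⅔ - 8/3 + 0) = 320*(-2) = -640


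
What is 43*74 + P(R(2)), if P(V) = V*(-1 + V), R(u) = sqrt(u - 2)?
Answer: 3182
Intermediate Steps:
R(u) = sqrt(-2 + u)
43*74 + P(R(2)) = 43*74 + sqrt(-2 + 2)*(-1 + sqrt(-2 + 2)) = 3182 + sqrt(0)*(-1 + sqrt(0)) = 3182 + 0*(-1 + 0) = 3182 + 0*(-1) = 3182 + 0 = 3182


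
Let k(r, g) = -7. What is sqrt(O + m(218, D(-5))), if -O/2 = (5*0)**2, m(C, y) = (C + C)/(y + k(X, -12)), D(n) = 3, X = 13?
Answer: I*sqrt(109) ≈ 10.44*I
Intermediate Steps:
m(C, y) = 2*C/(-7 + y) (m(C, y) = (C + C)/(y - 7) = (2*C)/(-7 + y) = 2*C/(-7 + y))
O = 0 (O = -2*(5*0)**2 = -2*0**2 = -2*0 = 0)
sqrt(O + m(218, D(-5))) = sqrt(0 + 2*218/(-7 + 3)) = sqrt(0 + 2*218/(-4)) = sqrt(0 + 2*218*(-1/4)) = sqrt(0 - 109) = sqrt(-109) = I*sqrt(109)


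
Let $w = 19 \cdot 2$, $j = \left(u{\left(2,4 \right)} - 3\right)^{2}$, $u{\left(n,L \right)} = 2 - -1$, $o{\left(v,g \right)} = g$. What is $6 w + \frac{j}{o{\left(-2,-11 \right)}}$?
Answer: $228$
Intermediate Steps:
$u{\left(n,L \right)} = 3$ ($u{\left(n,L \right)} = 2 + 1 = 3$)
$j = 0$ ($j = \left(3 - 3\right)^{2} = 0^{2} = 0$)
$w = 38$
$6 w + \frac{j}{o{\left(-2,-11 \right)}} = 6 \cdot 38 + \frac{0}{-11} = 228 + 0 \left(- \frac{1}{11}\right) = 228 + 0 = 228$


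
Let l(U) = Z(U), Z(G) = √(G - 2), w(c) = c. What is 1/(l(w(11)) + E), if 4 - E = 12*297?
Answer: -1/3557 ≈ -0.00028114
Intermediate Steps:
E = -3560 (E = 4 - 12*297 = 4 - 1*3564 = 4 - 3564 = -3560)
Z(G) = √(-2 + G)
l(U) = √(-2 + U)
1/(l(w(11)) + E) = 1/(√(-2 + 11) - 3560) = 1/(√9 - 3560) = 1/(3 - 3560) = 1/(-3557) = -1/3557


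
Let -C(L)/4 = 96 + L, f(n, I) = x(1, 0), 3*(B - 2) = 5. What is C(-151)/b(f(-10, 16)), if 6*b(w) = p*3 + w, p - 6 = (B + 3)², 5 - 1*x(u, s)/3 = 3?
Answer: 495/59 ≈ 8.3898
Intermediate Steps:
B = 11/3 (B = 2 + (⅓)*5 = 2 + 5/3 = 11/3 ≈ 3.6667)
x(u, s) = 6 (x(u, s) = 15 - 3*3 = 15 - 9 = 6)
p = 454/9 (p = 6 + (11/3 + 3)² = 6 + (20/3)² = 6 + 400/9 = 454/9 ≈ 50.444)
f(n, I) = 6
C(L) = -384 - 4*L (C(L) = -4*(96 + L) = -384 - 4*L)
b(w) = 227/9 + w/6 (b(w) = ((454/9)*3 + w)/6 = (454/3 + w)/6 = 227/9 + w/6)
C(-151)/b(f(-10, 16)) = (-384 - 4*(-151))/(227/9 + (⅙)*6) = (-384 + 604)/(227/9 + 1) = 220/(236/9) = 220*(9/236) = 495/59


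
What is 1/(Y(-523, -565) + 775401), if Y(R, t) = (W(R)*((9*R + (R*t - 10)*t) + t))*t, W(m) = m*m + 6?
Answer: 1/25802331651666076 ≈ 3.8756e-17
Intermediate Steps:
W(m) = 6 + m**2 (W(m) = m**2 + 6 = 6 + m**2)
Y(R, t) = t*(6 + R**2)*(t + 9*R + t*(-10 + R*t)) (Y(R, t) = ((6 + R**2)*((9*R + (R*t - 10)*t) + t))*t = ((6 + R**2)*((9*R + (-10 + R*t)*t) + t))*t = ((6 + R**2)*((9*R + t*(-10 + R*t)) + t))*t = ((6 + R**2)*(t + 9*R + t*(-10 + R*t)))*t = t*(6 + R**2)*(t + 9*R + t*(-10 + R*t)))
1/(Y(-523, -565) + 775401) = 1/(-565*(6 + (-523)**2)*(-9*(-565) + 9*(-523) - 523*(-565)**2) + 775401) = 1/(-565*(6 + 273529)*(5085 - 4707 - 523*319225) + 775401) = 1/(-565*273535*(5085 - 4707 - 166954675) + 775401) = 1/(-565*273535*(-166954297) + 775401) = 1/(25802331650890675 + 775401) = 1/25802331651666076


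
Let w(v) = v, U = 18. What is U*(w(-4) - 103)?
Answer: -1926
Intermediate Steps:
U*(w(-4) - 103) = 18*(-4 - 103) = 18*(-107) = -1926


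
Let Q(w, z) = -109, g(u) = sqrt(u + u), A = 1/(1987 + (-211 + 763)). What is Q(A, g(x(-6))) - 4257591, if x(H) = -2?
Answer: -4257700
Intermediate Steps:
A = 1/2539 (A = 1/(1987 + 552) = 1/2539 ≈ 0.00039386)
g(u) = sqrt(2)*sqrt(u) (g(u) = sqrt(2*u) = sqrt(2)*sqrt(u))
Q(A, g(x(-6))) - 4257591 = -109 - 4257591 = -4257700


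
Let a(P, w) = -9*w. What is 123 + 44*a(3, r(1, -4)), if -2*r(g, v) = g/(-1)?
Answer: -75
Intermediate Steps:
r(g, v) = g/2 (r(g, v) = -g/(2*(-1)) = -g*(-1)/2 = -(-1)*g/2 = g/2)
123 + 44*a(3, r(1, -4)) = 123 + 44*(-9/2) = 123 - 198 = -75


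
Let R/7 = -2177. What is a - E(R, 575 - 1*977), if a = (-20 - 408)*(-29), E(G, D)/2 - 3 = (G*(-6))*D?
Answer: 73525342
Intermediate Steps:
R = -15239 (R = 7*(-2177) = -15239)
E(G, D) = 6 - 12*D*G (E(G, D) = 6 + 2*((G*(-6))*D) = 6 + 2*((-6*G)*D) = 6 + 2*(-6*D*G) = 6 - 12*D*G)
a = 12412 (a = -428*(-29) = 12412)
a - E(R, 575 - 1*977) = 12412 - (6 - 12*(575 - 1*977)*(-15239)) = 12412 - (6 - 12*(575 - 977)*(-15239)) = 12412 - (6 - 12*(-402)*(-15239)) = 12412 - (6 - 73512936) = 12412 - 1*(-73512930) = 12412 + 73512930 = 73525342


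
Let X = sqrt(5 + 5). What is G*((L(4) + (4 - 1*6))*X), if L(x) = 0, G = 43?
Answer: -86*sqrt(10) ≈ -271.96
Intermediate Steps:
X = sqrt(10) ≈ 3.1623
G*((L(4) + (4 - 1*6))*X) = 43*((0 + (4 - 1*6))*sqrt(10)) = 43*((0 + (4 - 6))*sqrt(10)) = 43*((0 - 2)*sqrt(10)) = 43*(-2*sqrt(10)) = -86*sqrt(10)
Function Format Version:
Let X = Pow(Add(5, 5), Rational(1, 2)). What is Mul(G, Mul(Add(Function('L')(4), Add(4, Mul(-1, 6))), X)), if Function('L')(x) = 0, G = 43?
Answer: Mul(-86, Pow(10, Rational(1, 2))) ≈ -271.96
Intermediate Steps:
X = Pow(10, Rational(1, 2)) ≈ 3.1623
Mul(G, Mul(Add(Function('L')(4), Add(4, Mul(-1, 6))), X)) = Mul(43, Mul(Add(0, Add(4, Mul(-1, 6))), Pow(10, Rational(1, 2)))) = Mul(43, Mul(Add(0, Add(4, -6)), Pow(10, Rational(1, 2)))) = Mul(43, Mul(Add(0, -2), Pow(10, Rational(1, 2)))) = Mul(43, Mul(-2, Pow(10, Rational(1, 2)))) = Mul(-86, Pow(10, Rational(1, 2)))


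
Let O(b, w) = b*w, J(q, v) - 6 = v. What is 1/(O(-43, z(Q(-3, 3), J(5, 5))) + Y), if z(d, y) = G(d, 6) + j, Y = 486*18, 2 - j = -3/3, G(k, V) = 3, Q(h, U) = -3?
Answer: 1/8490 ≈ 0.00011779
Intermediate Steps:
J(q, v) = 6 + v
j = 3 (j = 2 - (-3)/3 = 2 - 1*(-1) = 2 + 1 = 3)
Y = 8748
z(d, y) = 6 (z(d, y) = 3 + 3 = 6)
1/(O(-43, z(Q(-3, 3), J(5, 5))) + Y) = 1/(-43*6 + 8748) = 1/(-258 + 8748) = 1/8490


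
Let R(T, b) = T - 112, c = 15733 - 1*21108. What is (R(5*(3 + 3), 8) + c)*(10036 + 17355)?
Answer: -149472687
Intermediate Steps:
c = -5375 (c = 15733 - 21108 = -5375)
R(T, b) = -112 + T
(R(5*(3 + 3), 8) + c)*(10036 + 17355) = ((-112 + 5*(3 + 3)) - 5375)*(10036 + 17355) = ((-112 + 5*6) - 5375)*27391 = ((-112 + 30) - 5375)*27391 = (-82 - 5375)*27391 = -5457*27391 = -149472687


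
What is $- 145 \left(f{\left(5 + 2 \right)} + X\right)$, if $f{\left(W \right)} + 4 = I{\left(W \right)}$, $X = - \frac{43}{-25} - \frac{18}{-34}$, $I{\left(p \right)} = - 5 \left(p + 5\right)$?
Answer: $\frac{761076}{85} \approx 8953.8$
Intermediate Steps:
$I{\left(p \right)} = -25 - 5 p$ ($I{\left(p \right)} = - 5 \left(5 + p\right) = -25 - 5 p$)
$X = \frac{956}{425}$ ($X = \left(-43\right) \left(- \frac{1}{25}\right) - - \frac{9}{17} = \frac{43}{25} + \frac{9}{17} = \frac{956}{425} \approx 2.2494$)
$f{\left(W \right)} = -29 - 5 W$ ($f{\left(W \right)} = -4 - \left(25 + 5 W\right) = -29 - 5 W$)
$- 145 \left(f{\left(5 + 2 \right)} + X\right) = - 145 \left(\left(-29 - 5 \left(5 + 2\right)\right) + \frac{956}{425}\right) = - 145 \left(\left(-29 - 35\right) + \frac{956}{425}\right) = - 145 \left(-64 + \frac{956}{425}\right) = \left(-145\right) \left(- \frac{26244}{425}\right) = \frac{761076}{85}$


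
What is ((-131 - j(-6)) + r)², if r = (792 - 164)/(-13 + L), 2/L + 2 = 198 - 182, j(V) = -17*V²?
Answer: 378185809/2025 ≈ 1.8676e+5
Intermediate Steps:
L = ⅐ (L = 2/(-2 + (198 - 182)) = 2/(-2 + 16) = 2/14 = 2*(1/14) = ⅐ ≈ 0.14286)
r = -2198/45 (r = (792 - 164)/(-13 + ⅐) = 628/(-90/7) = 628*(-7/90) = -2198/45 ≈ -48.844)
((-131 - j(-6)) + r)² = ((-131 - (-17)*(-6)²) - 2198/45)² = ((-131 - (-17)*36) - 2198/45)² = ((-131 - 1*(-612)) - 2198/45)² = ((-131 + 612) - 2198/45)² = (481 - 2198/45)² = (19447/45)² = 378185809/2025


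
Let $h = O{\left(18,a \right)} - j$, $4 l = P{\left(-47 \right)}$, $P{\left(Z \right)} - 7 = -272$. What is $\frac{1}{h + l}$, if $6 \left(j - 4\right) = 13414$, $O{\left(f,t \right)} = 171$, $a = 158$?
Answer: $- \frac{12}{25619} \approx -0.0004684$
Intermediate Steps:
$P{\left(Z \right)} = -265$ ($P{\left(Z \right)} = 7 - 272 = -265$)
$l = - \frac{265}{4}$ ($l = \frac{1}{4} \left(-265\right) = - \frac{265}{4} \approx -66.25$)
$j = \frac{6719}{3}$ ($j = 4 + \frac{1}{6} \cdot 13414 = 4 + \frac{6707}{3} = \frac{6719}{3} \approx 2239.7$)
$h = - \frac{6206}{3}$ ($h = 171 - \frac{6719}{3} = - \frac{6206}{3} \approx -2068.7$)
$\frac{1}{h + l} = \frac{1}{- \frac{6206}{3} - \frac{265}{4}} = \frac{1}{- \frac{25619}{12}} = - \frac{12}{25619}$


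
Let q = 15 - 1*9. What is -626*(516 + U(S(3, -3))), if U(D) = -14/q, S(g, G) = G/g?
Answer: -964666/3 ≈ -3.2156e+5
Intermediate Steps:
q = 6 (q = 15 - 9 = 6)
U(D) = -7/3 (U(D) = -14/6 = -14*1/6 = -7/3)
-626*(516 + U(S(3, -3))) = -626*(516 - 7/3) = -626*1541/3 = -964666/3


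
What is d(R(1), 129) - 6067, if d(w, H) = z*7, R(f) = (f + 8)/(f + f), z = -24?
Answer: -6235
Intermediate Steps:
R(f) = (8 + f)/(2*f) (R(f) = (8 + f)/((2*f)) = (8 + f)*(1/(2*f)) = (8 + f)/(2*f))
d(w, H) = -168 (d(w, H) = -24*7 = -168)
d(R(1), 129) - 6067 = -168 - 6067 = -6235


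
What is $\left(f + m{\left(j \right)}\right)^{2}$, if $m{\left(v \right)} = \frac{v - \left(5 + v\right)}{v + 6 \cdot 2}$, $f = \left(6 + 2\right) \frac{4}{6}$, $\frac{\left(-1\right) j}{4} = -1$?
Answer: $\frac{58081}{2304} \approx 25.209$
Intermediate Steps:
$j = 4$ ($j = \left(-4\right) \left(-1\right) = 4$)
$f = \frac{16}{3}$ ($f = 8 \cdot 4 \cdot \frac{1}{6} = 8 \cdot \frac{2}{3} = \frac{16}{3} \approx 5.3333$)
$m{\left(v \right)} = - \frac{5}{12 + v}$ ($m{\left(v \right)} = - \frac{5}{v + 12} = - \frac{5}{12 + v}$)
$\left(f + m{\left(j \right)}\right)^{2} = \left(\frac{16}{3} - \frac{5}{12 + 4}\right)^{2} = \left(\frac{16}{3} - \frac{5}{16}\right)^{2} = \left(\frac{241}{48}\right)^{2} = \frac{58081}{2304}$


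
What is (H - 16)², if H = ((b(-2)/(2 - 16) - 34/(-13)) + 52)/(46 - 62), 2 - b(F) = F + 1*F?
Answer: 796763529/2119936 ≈ 375.84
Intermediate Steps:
b(F) = 2 - 2*F (b(F) = 2 - (F + 1*F) = 2 - (F + F) = 2 - 2*F)
H = -4931/1456 (H = (((2 - 2*(-2))/(2 - 16) - 34/(-13)) + 52)/(46 - 62) = (((2 + 4)/(-14) - 34*(-1/13)) + 52)/(-16) = ((6*(-1/14) + 34/13) + 52)*(-1/16) = ((-3/7 + 34/13) + 52)*(-1/16) = (199/91 + 52)*(-1/16) = (4931/91)*(-1/16) = -4931/1456 ≈ -3.3867)
(H - 16)² = (-4931/1456 - 16)² = (-28227/1456)² = 796763529/2119936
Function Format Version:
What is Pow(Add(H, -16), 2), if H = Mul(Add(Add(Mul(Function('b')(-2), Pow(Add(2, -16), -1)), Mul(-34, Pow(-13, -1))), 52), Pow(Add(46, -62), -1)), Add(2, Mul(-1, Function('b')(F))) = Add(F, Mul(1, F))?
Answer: Rational(796763529, 2119936) ≈ 375.84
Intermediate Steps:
Function('b')(F) = Add(2, Mul(-2, F)) (Function('b')(F) = Add(2, Mul(-1, Add(F, Mul(1, F)))) = Add(2, Mul(-1, Add(F, F))) = Add(2, Mul(-1, Mul(2, F))) = Add(2, Mul(-2, F)))
H = Rational(-4931, 1456) (H = Mul(Add(Add(Mul(Add(2, Mul(-2, -2)), Pow(Add(2, -16), -1)), Mul(-34, Pow(-13, -1))), 52), Pow(Add(46, -62), -1)) = Mul(Add(Add(Mul(Add(2, 4), Pow(-14, -1)), Mul(-34, Rational(-1, 13))), 52), Pow(-16, -1)) = Mul(Add(Add(Mul(6, Rational(-1, 14)), Rational(34, 13)), 52), Rational(-1, 16)) = Mul(Add(Add(Rational(-3, 7), Rational(34, 13)), 52), Rational(-1, 16)) = Mul(Add(Rational(199, 91), 52), Rational(-1, 16)) = Mul(Rational(4931, 91), Rational(-1, 16)) = Rational(-4931, 1456) ≈ -3.3867)
Pow(Add(H, -16), 2) = Pow(Add(Rational(-4931, 1456), -16), 2) = Pow(Rational(-28227, 1456), 2) = Rational(796763529, 2119936)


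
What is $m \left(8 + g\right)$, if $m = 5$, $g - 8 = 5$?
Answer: $105$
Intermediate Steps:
$g = 13$ ($g = 8 + 5 = 13$)
$m \left(8 + g\right) = 5 \left(8 + 13\right) = 5 \cdot 21 = 105$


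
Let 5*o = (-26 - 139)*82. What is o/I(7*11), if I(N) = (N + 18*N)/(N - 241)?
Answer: 40344/133 ≈ 303.34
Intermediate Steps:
I(N) = 19*N/(-241 + N) (I(N) = (19*N)/(-241 + N) = 19*N/(-241 + N))
o = -2706 (o = ((-26 - 139)*82)/5 = (-165*82)/5 = (⅕)*(-13530) = -2706)
o/I(7*11) = -2706/(19*(7*11)/(-241 + 7*11)) = -2706/(19*77/(-241 + 77)) = -2706/(19*77/(-164)) = -2706/(19*77*(-1/164)) = -2706/(-1463/164) = -2706*(-164/1463) = 40344/133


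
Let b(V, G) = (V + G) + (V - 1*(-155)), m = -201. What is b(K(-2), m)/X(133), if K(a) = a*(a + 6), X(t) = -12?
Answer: 31/6 ≈ 5.1667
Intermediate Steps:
K(a) = a*(6 + a)
b(V, G) = 155 + G + 2*V (b(V, G) = (G + V) + (V + 155) = (G + V) + (155 + V) = 155 + G + 2*V)
b(K(-2), m)/X(133) = (155 - 201 + 2*(-2*(6 - 2)))/(-12) = (155 - 201 + 2*(-2*4))*(-1/12) = (155 - 201 + 2*(-8))*(-1/12) = (155 - 201 - 16)*(-1/12) = -62*(-1/12) = 31/6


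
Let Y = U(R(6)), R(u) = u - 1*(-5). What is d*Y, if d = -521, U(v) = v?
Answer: -5731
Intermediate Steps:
R(u) = 5 + u (R(u) = u + 5 = 5 + u)
Y = 11 (Y = 5 + 6 = 11)
d*Y = -521*11 = -5731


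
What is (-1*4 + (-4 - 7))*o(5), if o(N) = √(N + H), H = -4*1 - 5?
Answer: -30*I ≈ -30.0*I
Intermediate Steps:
H = -9 (H = -4 - 5 = -9)
o(N) = √(-9 + N) (o(N) = √(N - 9) = √(-9 + N))
(-1*4 + (-4 - 7))*o(5) = (-1*4 + (-4 - 7))*√(-9 + 5) = (-4 - 11)*√(-4) = -30*I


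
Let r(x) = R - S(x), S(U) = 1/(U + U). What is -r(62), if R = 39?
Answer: -4835/124 ≈ -38.992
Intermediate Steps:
S(U) = 1/(2*U)
r(x) = 39 - 1/(2*x)
-r(62) = -(39 - ½/62) = -(39 - ½*1/62) = -(39 - 1/124) = -1*4835/124 = -4835/124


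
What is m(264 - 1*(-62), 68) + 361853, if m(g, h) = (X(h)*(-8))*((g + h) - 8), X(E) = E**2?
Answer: -13917059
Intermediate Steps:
m(g, h) = -8*h**2*(-8 + g + h) (m(g, h) = (h**2*(-8))*((g + h) - 8) = (-8*h**2)*(-8 + g + h) = -8*h**2*(-8 + g + h))
m(264 - 1*(-62), 68) + 361853 = 8*68**2*(8 - (264 - 1*(-62)) - 1*68) + 361853 = 8*4624*(8 - (264 + 62) - 68) + 361853 = 8*4624*(8 - 1*326 - 68) + 361853 = 8*4624*(8 - 326 - 68) + 361853 = 8*4624*(-386) + 361853 = -14278912 + 361853 = -13917059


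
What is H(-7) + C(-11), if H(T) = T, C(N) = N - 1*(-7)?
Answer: -11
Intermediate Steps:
C(N) = 7 + N (C(N) = N + 7 = 7 + N)
H(-7) + C(-11) = -7 + (7 - 11) = -7 - 4 = -11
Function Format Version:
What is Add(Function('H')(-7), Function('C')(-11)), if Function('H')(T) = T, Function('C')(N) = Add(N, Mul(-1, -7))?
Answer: -11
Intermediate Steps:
Function('C')(N) = Add(7, N) (Function('C')(N) = Add(N, 7) = Add(7, N))
Add(Function('H')(-7), Function('C')(-11)) = Add(-7, Add(7, -11)) = Add(-7, -4) = -11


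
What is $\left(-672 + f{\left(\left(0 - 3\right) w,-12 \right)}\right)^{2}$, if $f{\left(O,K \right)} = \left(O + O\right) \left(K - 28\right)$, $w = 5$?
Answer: $278784$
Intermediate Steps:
$f{\left(O,K \right)} = 2 O \left(-28 + K\right)$
$\left(-672 + f{\left(\left(0 - 3\right) w,-12 \right)}\right)^{2} = \left(-672 + 2 \left(0 - 3\right) 5 \left(-28 - 12\right)\right)^{2} = \left(-672 + 2 \left(\left(-3\right) 5\right) \left(-40\right)\right)^{2} = \left(-672 + 2 \left(-15\right) \left(-40\right)\right)^{2} = \left(-672 + 1200\right)^{2} = 528^{2} = 278784$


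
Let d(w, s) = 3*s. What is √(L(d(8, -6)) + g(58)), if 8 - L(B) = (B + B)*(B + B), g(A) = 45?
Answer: I*√1243 ≈ 35.256*I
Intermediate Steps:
L(B) = 8 - 4*B² (L(B) = 8 - (B + B)*(B + B) = 8 - 2*B*2*B = 8 - 4*B²)
√(L(d(8, -6)) + g(58)) = √((8 - 4*(3*(-6))²) + 45) = √((8 - 4*(-18)²) + 45) = √((8 - 4*324) + 45) = √((8 - 1296) + 45) = √(-1288 + 45) = √(-1243) = I*√1243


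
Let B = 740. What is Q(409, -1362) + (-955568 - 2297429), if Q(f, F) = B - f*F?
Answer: -2695199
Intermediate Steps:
Q(f, F) = 740 - F*f (Q(f, F) = 740 - f*F = 740 - F*f)
Q(409, -1362) + (-955568 - 2297429) = (740 - 1*(-1362)*409) + (-955568 - 2297429) = (740 + 557058) - 3252997 = 557798 - 3252997 = -2695199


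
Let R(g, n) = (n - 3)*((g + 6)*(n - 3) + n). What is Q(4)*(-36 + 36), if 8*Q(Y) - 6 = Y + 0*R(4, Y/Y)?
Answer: 0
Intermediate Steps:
R(g, n) = (-3 + n)*(n + (-3 + n)*(6 + g)) (R(g, n) = (-3 + n)*((6 + g)*(-3 + n) + n) = (-3 + n)*((-3 + n)*(6 + g) + n) = (-3 + n)*(n + (-3 + n)*(6 + g)))
Q(Y) = ¾ + Y/8 (Q(Y) = ¾ + (Y + 0*(54 - 39*Y/Y + 7*(Y/Y)² + 9*4 + 4*(Y/Y)² - 6*4*Y/Y))/8 = ¾ + (Y + 0*(54 - 39*1 + 7*1² + 36 + 4*1² - 6*4*1))/8 = ¾ + (Y + 0*(54 - 39 + 7*1 + 36 + 4*1 - 24))/8 = ¾ + (Y + 0*(54 - 39 + 7 + 36 + 4 - 24))/8 = ¾ + (Y + 0*38)/8 = ¾ + (Y + 0)/8 = ¾ + Y/8)
Q(4)*(-36 + 36) = (¾ + (⅛)*4)*(-36 + 36) = (¾ + ½)*0 = (5/4)*0 = 0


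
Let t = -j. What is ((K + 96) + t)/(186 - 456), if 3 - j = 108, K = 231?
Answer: -8/5 ≈ -1.6000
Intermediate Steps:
j = -105 (j = 3 - 1*108 = 3 - 108 = -105)
t = 105 (t = -1*(-105) = 105)
((K + 96) + t)/(186 - 456) = ((231 + 96) + 105)/(186 - 456) = (327 + 105)/(-270) = 432*(-1/270) = -8/5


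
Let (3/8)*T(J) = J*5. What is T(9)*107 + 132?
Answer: 12972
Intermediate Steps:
T(J) = 40*J/3 (T(J) = 8*(J*5)/3 = 8*(5*J)/3 = 40*J/3)
T(9)*107 + 132 = ((40/3)*9)*107 + 132 = 120*107 + 132 = 12840 + 132 = 12972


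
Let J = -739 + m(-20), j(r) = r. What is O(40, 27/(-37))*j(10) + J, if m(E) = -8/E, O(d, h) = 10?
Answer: -3193/5 ≈ -638.60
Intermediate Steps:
J = -3693/5 (J = -739 - 8/(-20) = -739 - 8*(-1/20) = -739 + ⅖ = -3693/5 ≈ -738.60)
O(40, 27/(-37))*j(10) + J = 10*10 - 3693/5 = 100 - 3693/5 = -3193/5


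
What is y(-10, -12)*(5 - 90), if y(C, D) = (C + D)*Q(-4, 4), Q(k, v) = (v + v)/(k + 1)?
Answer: -14960/3 ≈ -4986.7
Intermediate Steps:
Q(k, v) = 2*v/(1 + k) (Q(k, v) = (2*v)/(1 + k) = 2*v/(1 + k))
y(C, D) = -8*C/3 - 8*D/3 (y(C, D) = (C + D)*(2*4/(1 - 4)) = (C + D)*(2*4/(-3)) = (C + D)*(2*4*(-⅓)) = (C + D)*(-8/3) = -8*C/3 - 8*D/3)
y(-10, -12)*(5 - 90) = (-8/3*(-10) - 8/3*(-12))*(5 - 90) = (80/3 + 32)*(-85) = (176/3)*(-85) = -14960/3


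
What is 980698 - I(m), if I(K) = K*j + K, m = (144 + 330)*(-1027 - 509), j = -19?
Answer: -12124454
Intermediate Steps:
m = -728064 (m = 474*(-1536) = -728064)
I(K) = -18*K (I(K) = K*(-19) + K = -19*K + K = -18*K)
980698 - I(m) = 980698 - (-18)*(-728064) = 980698 - 1*13105152 = 980698 - 13105152 = -12124454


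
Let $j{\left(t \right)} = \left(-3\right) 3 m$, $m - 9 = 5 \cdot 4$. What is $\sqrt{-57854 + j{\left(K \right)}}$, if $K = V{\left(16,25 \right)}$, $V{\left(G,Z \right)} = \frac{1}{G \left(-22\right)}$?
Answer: $i \sqrt{58115} \approx 241.07 i$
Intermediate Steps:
$V{\left(G,Z \right)} = - \frac{1}{22 G}$ ($V{\left(G,Z \right)} = \frac{1}{G} \left(- \frac{1}{22}\right) = - \frac{1}{22 G}$)
$m = 29$ ($m = 9 + 5 \cdot 4 = 9 + 20 = 29$)
$K = - \frac{1}{352}$ ($K = - \frac{1}{22 \cdot 16} = \left(- \frac{1}{22}\right) \frac{1}{16} = - \frac{1}{352} \approx -0.0028409$)
$j{\left(t \right)} = -261$ ($j{\left(t \right)} = \left(-3\right) 3 \cdot 29 = \left(-9\right) 29 = -261$)
$\sqrt{-57854 + j{\left(K \right)}} = \sqrt{-57854 - 261} = \sqrt{-58115} = i \sqrt{58115}$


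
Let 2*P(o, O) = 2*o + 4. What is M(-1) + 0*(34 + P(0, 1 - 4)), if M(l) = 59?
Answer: 59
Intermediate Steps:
P(o, O) = 2 + o (P(o, O) = (2*o + 4)/2 = (4 + 2*o)/2 = 2 + o)
M(-1) + 0*(34 + P(0, 1 - 4)) = 59 + 0*(34 + (2 + 0)) = 59 + 0*(34 + 2) = 59 + 0*36 = 59 + 0 = 59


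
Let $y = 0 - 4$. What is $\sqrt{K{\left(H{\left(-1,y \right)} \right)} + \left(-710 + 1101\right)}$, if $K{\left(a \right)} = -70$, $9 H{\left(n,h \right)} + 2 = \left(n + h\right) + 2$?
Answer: $\sqrt{321} \approx 17.916$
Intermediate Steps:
$y = -4$
$H{\left(n,h \right)} = \frac{h}{9} + \frac{n}{9}$ ($H{\left(n,h \right)} = - \frac{2}{9} + \frac{\left(n + h\right) + 2}{9} = - \frac{2}{9} + \frac{\left(h + n\right) + 2}{9} = - \frac{2}{9} + \frac{2 + h + n}{9} = - \frac{2}{9} + \left(\frac{2}{9} + \frac{h}{9} + \frac{n}{9}\right) = \frac{h}{9} + \frac{n}{9}$)
$\sqrt{K{\left(H{\left(-1,y \right)} \right)} + \left(-710 + 1101\right)} = \sqrt{-70 + \left(-710 + 1101\right)} = \sqrt{-70 + 391} = \sqrt{321}$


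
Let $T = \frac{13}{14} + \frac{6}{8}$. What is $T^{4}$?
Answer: $\frac{4879681}{614656} \approx 7.9389$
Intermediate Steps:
$T = \frac{47}{28}$ ($T = 13 \cdot \frac{1}{14} + 6 \cdot \frac{1}{8} = \frac{13}{14} + \frac{3}{4} = \frac{47}{28} \approx 1.6786$)
$T^{4} = \left(\frac{47}{28}\right)^{4} = \frac{4879681}{614656}$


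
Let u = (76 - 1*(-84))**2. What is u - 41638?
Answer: -16038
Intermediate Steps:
u = 25600 (u = (76 + 84)**2 = 160**2 = 25600)
u - 41638 = 25600 - 41638 = -16038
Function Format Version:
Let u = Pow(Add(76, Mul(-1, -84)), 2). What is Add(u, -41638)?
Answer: -16038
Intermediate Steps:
u = 25600 (u = Pow(Add(76, 84), 2) = Pow(160, 2) = 25600)
Add(u, -41638) = Add(25600, -41638) = -16038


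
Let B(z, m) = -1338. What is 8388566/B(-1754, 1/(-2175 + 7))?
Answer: -4194283/669 ≈ -6269.5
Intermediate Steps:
8388566/B(-1754, 1/(-2175 + 7)) = 8388566/(-1338) = 8388566*(-1/1338) = -4194283/669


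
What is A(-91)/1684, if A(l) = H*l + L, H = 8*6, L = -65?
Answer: -4433/1684 ≈ -2.6324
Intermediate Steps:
H = 48
A(l) = -65 + 48*l (A(l) = 48*l - 65 = -65 + 48*l)
A(-91)/1684 = (-65 + 48*(-91))/1684 = (-65 - 4368)*(1/1684) = -4433*1/1684 = -4433/1684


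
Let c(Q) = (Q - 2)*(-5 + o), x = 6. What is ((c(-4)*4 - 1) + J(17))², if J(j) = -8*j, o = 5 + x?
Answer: 78961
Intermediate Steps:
o = 11 (o = 5 + 6 = 11)
c(Q) = -12 + 6*Q (c(Q) = (Q - 2)*(-5 + 11) = (-2 + Q)*6 = -12 + 6*Q)
((c(-4)*4 - 1) + J(17))² = (((-12 + 6*(-4))*4 - 1) - 8*17)² = (((-12 - 24)*4 - 1) - 136)² = ((-36*4 - 1) - 136)² = ((-144 - 1) - 136)² = (-145 - 136)² = (-281)² = 78961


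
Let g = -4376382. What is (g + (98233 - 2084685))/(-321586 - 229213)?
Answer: 6362834/550799 ≈ 11.552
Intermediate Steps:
(g + (98233 - 2084685))/(-321586 - 229213) = (-4376382 + (98233 - 2084685))/(-321586 - 229213) = (-4376382 - 1986452)/(-550799) = -6362834*(-1/550799) = 6362834/550799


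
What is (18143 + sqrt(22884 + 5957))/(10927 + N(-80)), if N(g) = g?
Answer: 18143/10847 + sqrt(28841)/10847 ≈ 1.6883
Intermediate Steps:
(18143 + sqrt(22884 + 5957))/(10927 + N(-80)) = (18143 + sqrt(22884 + 5957))/(10927 - 80) = (18143 + sqrt(28841))/10847 = (18143 + sqrt(28841))*(1/10847) = 18143/10847 + sqrt(28841)/10847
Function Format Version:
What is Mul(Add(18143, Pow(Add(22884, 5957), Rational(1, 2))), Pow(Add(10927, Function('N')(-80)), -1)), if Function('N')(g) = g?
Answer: Add(Rational(18143, 10847), Mul(Rational(1, 10847), Pow(28841, Rational(1, 2)))) ≈ 1.6883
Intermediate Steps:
Mul(Add(18143, Pow(Add(22884, 5957), Rational(1, 2))), Pow(Add(10927, Function('N')(-80)), -1)) = Mul(Add(18143, Pow(Add(22884, 5957), Rational(1, 2))), Pow(Add(10927, -80), -1)) = Mul(Add(18143, Pow(28841, Rational(1, 2))), Pow(10847, -1)) = Mul(Add(18143, Pow(28841, Rational(1, 2))), Rational(1, 10847)) = Add(Rational(18143, 10847), Mul(Rational(1, 10847), Pow(28841, Rational(1, 2))))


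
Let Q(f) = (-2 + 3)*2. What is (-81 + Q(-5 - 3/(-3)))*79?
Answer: -6241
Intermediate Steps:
Q(f) = 2 (Q(f) = 1*2 = 2)
(-81 + Q(-5 - 3/(-3)))*79 = (-81 + 2)*79 = -79*79 = -6241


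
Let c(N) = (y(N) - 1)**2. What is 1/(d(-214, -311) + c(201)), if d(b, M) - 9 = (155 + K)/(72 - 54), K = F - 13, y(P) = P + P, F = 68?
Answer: 3/482465 ≈ 6.2181e-6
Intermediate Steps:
y(P) = 2*P
K = 55 (K = 68 - 13 = 55)
d(b, M) = 62/3 (d(b, M) = 9 + (155 + 55)/(72 - 54) = 9 + 210/18 = 9 + 210*(1/18) = 9 + 35/3 = 62/3)
c(N) = (-1 + 2*N)**2 (c(N) = (2*N - 1)**2 = (-1 + 2*N)**2)
1/(d(-214, -311) + c(201)) = 1/(62/3 + (-1 + 2*201)**2) = 1/(62/3 + (-1 + 402)**2) = 1/(62/3 + 401**2) = 1/(62/3 + 160801) = 1/(482465/3) = 3/482465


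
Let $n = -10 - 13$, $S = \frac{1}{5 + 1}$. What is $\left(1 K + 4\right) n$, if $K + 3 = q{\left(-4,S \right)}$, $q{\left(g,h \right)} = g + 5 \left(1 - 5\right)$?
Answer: $529$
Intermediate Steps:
$S = \frac{1}{6} \approx 0.16667$
$q{\left(g,h \right)} = -20 + g$ ($q{\left(g,h \right)} = g + 5 \left(-4\right) = g - 20 = -20 + g$)
$K = -27$ ($K = -3 - 24 = -27$)
$n = -23$
$\left(1 K + 4\right) n = \left(1 \left(-27\right) + 4\right) \left(-23\right) = \left(-27 + 4\right) \left(-23\right) = \left(-23\right) \left(-23\right) = 529$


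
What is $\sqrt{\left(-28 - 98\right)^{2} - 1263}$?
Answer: $\sqrt{14613} \approx 120.88$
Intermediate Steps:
$\sqrt{\left(-28 - 98\right)^{2} - 1263} = \sqrt{\left(-126\right)^{2} + \left(-1861 + 598\right)} = \sqrt{15876 - 1263} = \sqrt{14613}$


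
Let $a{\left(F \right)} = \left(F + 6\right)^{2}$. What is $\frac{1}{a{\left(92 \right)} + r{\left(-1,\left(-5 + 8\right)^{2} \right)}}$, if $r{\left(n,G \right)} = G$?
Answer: $\frac{1}{9613} \approx 0.00010403$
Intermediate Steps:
$a{\left(F \right)} = \left(6 + F\right)^{2}$
$\frac{1}{a{\left(92 \right)} + r{\left(-1,\left(-5 + 8\right)^{2} \right)}} = \frac{1}{\left(6 + 92\right)^{2} + \left(-5 + 8\right)^{2}} = \frac{1}{98^{2} + 3^{2}} = \frac{1}{9604 + 9} = \frac{1}{9613}$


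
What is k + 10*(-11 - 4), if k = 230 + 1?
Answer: 81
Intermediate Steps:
k = 231
k + 10*(-11 - 4) = 231 + 10*(-11 - 4) = 231 + 10*(-15) = 231 - 150 = 81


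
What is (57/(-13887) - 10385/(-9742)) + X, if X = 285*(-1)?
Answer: -12804392563/45095718 ≈ -283.94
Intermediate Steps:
X = -285
(57/(-13887) - 10385/(-9742)) + X = (57/(-13887) - 10385/(-9742)) - 285 = (57*(-1/13887) - 10385*(-1/9742)) - 285 = (-19/4629 + 10385/9742) - 285 = 47887067/45095718 - 285 = -12804392563/45095718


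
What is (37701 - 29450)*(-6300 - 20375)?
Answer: -220095425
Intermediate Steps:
(37701 - 29450)*(-6300 - 20375) = 8251*(-26675) = -220095425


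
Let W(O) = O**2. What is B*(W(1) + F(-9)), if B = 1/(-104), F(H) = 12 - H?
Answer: -11/52 ≈ -0.21154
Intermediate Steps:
B = -1/104 ≈ -0.0096154
B*(W(1) + F(-9)) = -(1**2 + (12 - 1*(-9)))/104 = -(1 + (12 + 9))/104 = -(1 + 21)/104 = -1/104*22 = -11/52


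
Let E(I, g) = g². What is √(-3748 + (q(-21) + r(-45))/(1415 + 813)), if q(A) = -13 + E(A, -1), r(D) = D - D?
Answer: I*√1162814923/557 ≈ 61.221*I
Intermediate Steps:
r(D) = 0
q(A) = -12 (q(A) = -13 + (-1)² = -13 + 1 = -12)
√(-3748 + (q(-21) + r(-45))/(1415 + 813)) = √(-3748 + (-12 + 0)/(1415 + 813)) = √(-3748 - 12/2228) = √(-3748 - 12*1/2228) = √(-3748 - 3/557) = √(-2087639/557) = I*√1162814923/557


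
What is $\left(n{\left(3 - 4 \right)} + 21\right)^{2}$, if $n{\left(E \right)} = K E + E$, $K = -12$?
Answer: $1024$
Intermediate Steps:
$n{\left(E \right)} = - 11 E$ ($n{\left(E \right)} = - 12 E + E = - 11 E$)
$\left(n{\left(3 - 4 \right)} + 21\right)^{2} = \left(- 11 \left(3 - 4\right) + 21\right)^{2} = \left(\left(-11\right) \left(-1\right) + 21\right)^{2} = \left(11 + 21\right)^{2} = 32^{2} = 1024$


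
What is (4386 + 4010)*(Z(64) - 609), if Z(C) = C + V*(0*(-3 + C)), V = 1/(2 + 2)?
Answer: -4575820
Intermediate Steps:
V = ¼ (V = 1/4 = ¼ ≈ 0.25000)
Z(C) = C (Z(C) = C + (0*(-3 + C))/4 = C + (¼)*0 = C + 0 = C)
(4386 + 4010)*(Z(64) - 609) = (4386 + 4010)*(64 - 609) = 8396*(-545) = -4575820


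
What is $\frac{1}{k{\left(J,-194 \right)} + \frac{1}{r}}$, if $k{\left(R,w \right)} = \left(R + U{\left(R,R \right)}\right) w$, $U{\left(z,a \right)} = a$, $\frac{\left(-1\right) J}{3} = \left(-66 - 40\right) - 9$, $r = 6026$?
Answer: $- \frac{6026}{806640359} \approx -7.4705 \cdot 10^{-6}$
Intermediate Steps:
$J = 345$ ($J = - 3 \left(\left(-66 - 40\right) - 9\right) = - 3 \left(-106 - 9\right) = \left(-3\right) \left(-115\right) = 345$)
$k{\left(R,w \right)} = 2 R w$ ($k{\left(R,w \right)} = \left(R + R\right) w = 2 R w$)
$\frac{1}{k{\left(J,-194 \right)} + \frac{1}{r}} = \frac{1}{2 \cdot 345 \left(-194\right) + \frac{1}{6026}} = \frac{1}{-133860 + \frac{1}{6026}} = \frac{1}{- \frac{806640359}{6026}} = - \frac{6026}{806640359}$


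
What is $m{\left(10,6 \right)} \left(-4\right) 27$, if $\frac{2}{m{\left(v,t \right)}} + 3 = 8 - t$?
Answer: $216$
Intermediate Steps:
$m{\left(v,t \right)} = \frac{2}{5 - t}$ ($m{\left(v,t \right)} = \frac{2}{-3 - \left(-8 + t\right)} = \frac{2}{5 - t}$)
$m{\left(10,6 \right)} \left(-4\right) 27 = - \frac{2}{-5 + 6} \left(-4\right) 27 = - \frac{2}{1} \left(-4\right) 27 = \left(-2\right) 1 \left(-4\right) 27 = \left(-2\right) \left(-4\right) 27 = 8 \cdot 27 = 216$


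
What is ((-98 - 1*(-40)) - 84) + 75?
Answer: -67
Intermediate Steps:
((-98 - 1*(-40)) - 84) + 75 = ((-98 + 40) - 84) + 75 = (-58 - 84) + 75 = -142 + 75 = -67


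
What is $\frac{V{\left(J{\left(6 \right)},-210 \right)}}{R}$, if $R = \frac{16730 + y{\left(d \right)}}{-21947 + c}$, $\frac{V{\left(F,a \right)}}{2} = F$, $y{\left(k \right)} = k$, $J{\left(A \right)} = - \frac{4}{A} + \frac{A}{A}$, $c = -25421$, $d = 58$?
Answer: $- \frac{23684}{12591} \approx -1.881$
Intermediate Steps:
$J{\left(A \right)} = 1 - \frac{4}{A}$ ($J{\left(A \right)} = - \frac{4}{A} + 1 = 1 - \frac{4}{A}$)
$V{\left(F,a \right)} = 2 F$
$R = - \frac{4197}{11842}$ ($R = \frac{16730 + 58}{-21947 - 25421} = \frac{16788}{-47368} = 16788 \left(- \frac{1}{47368}\right) = - \frac{4197}{11842} \approx -0.35442$)
$\frac{V{\left(J{\left(6 \right)},-210 \right)}}{R} = \frac{2 \frac{-4 + 6}{6}}{- \frac{4197}{11842}} = 2 \cdot \frac{1}{6} \cdot 2 \left(- \frac{11842}{4197}\right) = 2 \cdot \frac{1}{3} \left(- \frac{11842}{4197}\right) = \frac{2}{3} \left(- \frac{11842}{4197}\right) = - \frac{23684}{12591}$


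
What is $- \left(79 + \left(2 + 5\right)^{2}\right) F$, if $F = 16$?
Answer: $-2048$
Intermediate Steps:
$- \left(79 + \left(2 + 5\right)^{2}\right) F = - \left(79 + \left(2 + 5\right)^{2}\right) 16 = - \left(79 + 7^{2}\right) 16 = - \left(79 + 49\right) 16 = - 128 \cdot 16 = \left(-1\right) 2048 = -2048$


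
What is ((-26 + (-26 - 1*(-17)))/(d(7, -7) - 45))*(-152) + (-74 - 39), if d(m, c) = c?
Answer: -2799/13 ≈ -215.31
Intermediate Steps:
((-26 + (-26 - 1*(-17)))/(d(7, -7) - 45))*(-152) + (-74 - 39) = ((-26 + (-26 - 1*(-17)))/(-7 - 45))*(-152) + (-74 - 39) = ((-26 + (-26 + 17))/(-52))*(-152) - 113 = ((-26 - 9)*(-1/52))*(-152) - 113 = -35*(-1/52)*(-152) - 113 = (35/52)*(-152) - 113 = -1330/13 - 113 = -2799/13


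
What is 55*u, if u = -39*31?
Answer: -66495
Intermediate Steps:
u = -1209
55*u = 55*(-1209) = -66495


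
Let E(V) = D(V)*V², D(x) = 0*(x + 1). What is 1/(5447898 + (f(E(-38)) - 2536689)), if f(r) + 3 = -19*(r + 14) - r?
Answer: 1/2910940 ≈ 3.4353e-7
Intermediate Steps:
D(x) = 0 (D(x) = 0*(1 + x) = 0)
E(V) = 0 (E(V) = 0*V² = 0)
f(r) = -269 - 20*r (f(r) = -3 + (-19*(r + 14) - r) = -3 + (-19*(14 + r) - r) = -3 + ((-266 - 19*r) - r) = -3 + (-266 - 20*r) = -269 - 20*r)
1/(5447898 + (f(E(-38)) - 2536689)) = 1/(5447898 + ((-269 - 20*0) - 2536689)) = 1/(5447898 + ((-269 + 0) - 2536689)) = 1/(5447898 + (-269 - 2536689)) = 1/(5447898 - 2536958) = 1/2910940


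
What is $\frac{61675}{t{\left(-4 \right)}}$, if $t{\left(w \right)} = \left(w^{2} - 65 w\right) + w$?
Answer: $\frac{61675}{272} \approx 226.75$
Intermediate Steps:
$t{\left(w \right)} = w^{2} - 64 w$
$\frac{61675}{t{\left(-4 \right)}} = \frac{61675}{\left(-4\right) \left(-64 - 4\right)} = \frac{61675}{\left(-4\right) \left(-68\right)} = \frac{61675}{272}$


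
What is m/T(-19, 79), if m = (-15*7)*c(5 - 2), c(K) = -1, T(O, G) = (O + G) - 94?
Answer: -105/34 ≈ -3.0882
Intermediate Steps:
T(O, G) = -94 + G + O (T(O, G) = (G + O) - 94 = -94 + G + O)
m = 105 (m = -15*7*(-1) = -105*(-1) = 105)
m/T(-19, 79) = 105/(-94 + 79 - 19) = 105/(-34) = 105*(-1/34) = -105/34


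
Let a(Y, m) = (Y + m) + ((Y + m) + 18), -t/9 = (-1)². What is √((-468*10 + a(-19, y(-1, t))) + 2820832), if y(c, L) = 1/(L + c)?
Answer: √70403295/5 ≈ 1678.1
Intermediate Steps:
t = -9 (t = -9*(-1)² = -9*1 = -9)
a(Y, m) = 18 + 2*Y + 2*m (a(Y, m) = (Y + m) + (18 + Y + m) = 18 + 2*Y + 2*m)
√((-468*10 + a(-19, y(-1, t))) + 2820832) = √((-468*10 + (18 + 2*(-19) + 2/(-9 - 1))) + 2820832) = √((-4680 + (18 - 38 + 2/(-10))) + 2820832) = √((-4680 + (18 - 38 + 2*(-⅒))) + 2820832) = √((-4680 + (18 - 38 - ⅕)) + 2820832) = √((-4680 - 101/5) + 2820832) = √(-23501/5 + 2820832) = √(14080659/5) = √70403295/5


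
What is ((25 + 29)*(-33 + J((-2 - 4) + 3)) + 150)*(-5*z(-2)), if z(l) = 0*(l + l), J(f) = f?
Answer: 0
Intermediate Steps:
z(l) = 0 (z(l) = 0*(2*l) = 0)
((25 + 29)*(-33 + J((-2 - 4) + 3)) + 150)*(-5*z(-2)) = ((25 + 29)*(-33 + ((-2 - 4) + 3)) + 150)*(-5*0) = (54*(-33 + (-6 + 3)) + 150)*0 = (54*(-33 - 3) + 150)*0 = (54*(-36) + 150)*0 = (-1944 + 150)*0 = -1794*0 = 0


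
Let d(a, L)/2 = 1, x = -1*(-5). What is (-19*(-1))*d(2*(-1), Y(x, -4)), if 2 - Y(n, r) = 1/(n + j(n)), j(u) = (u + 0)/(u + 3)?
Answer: 38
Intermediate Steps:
j(u) = u/(3 + u)
x = 5
Y(n, r) = 2 - 1/(n + n/(3 + n))
d(a, L) = 2 (d(a, L) = 2*1 = 2)
(-19*(-1))*d(2*(-1), Y(x, -4)) = -19*(-1)*2 = 19*2 = 38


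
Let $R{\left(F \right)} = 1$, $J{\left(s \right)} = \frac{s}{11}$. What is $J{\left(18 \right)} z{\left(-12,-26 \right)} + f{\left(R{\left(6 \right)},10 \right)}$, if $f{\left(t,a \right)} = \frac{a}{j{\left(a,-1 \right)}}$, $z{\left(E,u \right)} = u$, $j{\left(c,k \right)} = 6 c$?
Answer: $- \frac{2797}{66} \approx -42.379$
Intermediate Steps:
$J{\left(s \right)} = \frac{s}{11}$ ($J{\left(s \right)} = s \frac{1}{11} = \frac{s}{11}$)
$f{\left(t,a \right)} = \frac{1}{6}$ ($f{\left(t,a \right)} = \frac{a}{6 a} = a \frac{1}{6 a} = \frac{1}{6}$)
$J{\left(18 \right)} z{\left(-12,-26 \right)} + f{\left(R{\left(6 \right)},10 \right)} = \frac{1}{11} \cdot 18 \left(-26\right) + \frac{1}{6} = \frac{18}{11} \left(-26\right) + \frac{1}{6} = - \frac{468}{11} + \frac{1}{6} = - \frac{2797}{66}$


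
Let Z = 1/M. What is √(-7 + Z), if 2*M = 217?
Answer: I*√329189/217 ≈ 2.644*I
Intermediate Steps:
M = 217/2 (M = (½)*217 = 217/2 ≈ 108.50)
Z = 2/217 (Z = 1/(217/2) = 2/217 ≈ 0.0092166)
√(-7 + Z) = √(-7 + 2/217) = √(-1517/217) = I*√329189/217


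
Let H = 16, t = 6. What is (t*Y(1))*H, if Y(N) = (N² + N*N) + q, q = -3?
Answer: -96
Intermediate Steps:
Y(N) = -3 + 2*N² (Y(N) = (N² + N*N) - 3 = (N² + N²) - 3 = 2*N² - 3 = -3 + 2*N²)
(t*Y(1))*H = (6*(-3 + 2*1²))*16 = (6*(-3 + 2*1))*16 = (6*(-3 + 2))*16 = (6*(-1))*16 = -6*16 = -96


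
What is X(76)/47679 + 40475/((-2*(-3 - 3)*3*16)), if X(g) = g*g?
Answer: 644378167/9154368 ≈ 70.390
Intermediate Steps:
X(g) = g²
X(76)/47679 + 40475/((-2*(-3 - 3)*3*16)) = 76²/47679 + 40475/((-2*(-3 - 3)*3*16)) = 5776*(1/47679) + 40475/((-(-12)*3*16)) = 5776/47679 + 40475/((-2*(-18)*16)) = 5776/47679 + 40475/((36*16)) = 5776/47679 + 40475/576 = 644378167/9154368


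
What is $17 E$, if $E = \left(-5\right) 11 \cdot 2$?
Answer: $-1870$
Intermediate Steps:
$E = -110$ ($E = \left(-55\right) 2 = -110$)
$17 E = 17 \left(-110\right) = -1870$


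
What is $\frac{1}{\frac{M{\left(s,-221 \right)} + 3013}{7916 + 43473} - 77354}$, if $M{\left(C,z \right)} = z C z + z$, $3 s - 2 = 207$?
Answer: $- \frac{2613}{201952847} \approx -1.2939 \cdot 10^{-5}$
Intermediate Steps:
$s = \frac{209}{3}$ ($s = \frac{2}{3} + \frac{1}{3} \cdot 207 = \frac{2}{3} + 69 = \frac{209}{3} \approx 69.667$)
$M{\left(C,z \right)} = z + C z^{2}$ ($M{\left(C,z \right)} = C z z + z = C z^{2} + z = z + C z^{2}$)
$\frac{1}{\frac{M{\left(s,-221 \right)} + 3013}{7916 + 43473} - 77354} = \frac{1}{\frac{- 221 \left(1 + \frac{209}{3} \left(-221\right)\right) + 3013}{7916 + 43473} - 77354} = \frac{1}{\frac{- 221 \left(1 - \frac{46189}{3}\right) + 3013}{51389} - 77354} = \frac{1}{\left(\left(-221\right) \left(- \frac{46186}{3}\right) + 3013\right) \frac{1}{51389} - 77354} = \frac{1}{\left(\frac{10207106}{3} + 3013\right) \frac{1}{51389} - 77354} = \frac{1}{\frac{10216145}{3} \cdot \frac{1}{51389} - 77354} = \frac{1}{\frac{173155}{2613} - 77354} = \frac{1}{- \frac{201952847}{2613}} = - \frac{2613}{201952847}$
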